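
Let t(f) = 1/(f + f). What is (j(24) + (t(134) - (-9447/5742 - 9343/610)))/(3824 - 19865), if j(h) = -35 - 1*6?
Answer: 1880113231/1254810112380 ≈ 0.0014983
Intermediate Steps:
t(f) = 1/(2*f)
j(h) = -41 (j(h) = -35 - 6 = -41)
(j(24) + (t(134) - (-9447/5742 - 9343/610)))/(3824 - 19865) = (-41 + ((1/2)/134 - (-9447/5742 - 9343/610)))/(3824 - 19865) = (-41 + ((1/2)*(1/134) - (-9447*1/5742 - 9343*1/610)))/(-16041) = (-41 + (1/268 - (-3149/1914 - 9343/610)))*(-1/16041) = (-41 + (1/268 - 1*(-4950848/291885)))*(-1/16041) = (-41 + (1/268 + 4950848/291885))*(-1/16041) = (-41 + 1327119149/78225180)*(-1/16041) = -1880113231/78225180*(-1/16041) = 1880113231/1254810112380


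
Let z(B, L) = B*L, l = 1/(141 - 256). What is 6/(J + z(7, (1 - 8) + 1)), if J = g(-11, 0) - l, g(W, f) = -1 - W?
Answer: -690/3679 ≈ -0.18755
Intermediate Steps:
l = -1/115 (l = 1/(-115) = -1/115 ≈ -0.0086956)
J = 1151/115 (J = (-1 - 1*(-11)) - 1*(-1/115) = (-1 + 11) + 1/115 = 10 + 1/115 = 1151/115 ≈ 10.009)
6/(J + z(7, (1 - 8) + 1)) = 6/(1151/115 + 7*((1 - 8) + 1)) = 6/(1151/115 + 7*(-7 + 1)) = 6/(1151/115 + 7*(-6)) = 6/(1151/115 - 42) = 6/(-3679/115) = 6*(-115/3679) = -690/3679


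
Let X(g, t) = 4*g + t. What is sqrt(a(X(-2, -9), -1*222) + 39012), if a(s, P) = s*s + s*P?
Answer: 5*sqrt(1723) ≈ 207.55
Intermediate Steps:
X(g, t) = t + 4*g
a(s, P) = s**2 + P*s
sqrt(a(X(-2, -9), -1*222) + 39012) = sqrt((-9 + 4*(-2))*(-1*222 + (-9 + 4*(-2))) + 39012) = sqrt((-9 - 8)*(-222 + (-9 - 8)) + 39012) = sqrt(-17*(-222 - 17) + 39012) = sqrt(-17*(-239) + 39012) = sqrt(4063 + 39012) = sqrt(43075) = 5*sqrt(1723)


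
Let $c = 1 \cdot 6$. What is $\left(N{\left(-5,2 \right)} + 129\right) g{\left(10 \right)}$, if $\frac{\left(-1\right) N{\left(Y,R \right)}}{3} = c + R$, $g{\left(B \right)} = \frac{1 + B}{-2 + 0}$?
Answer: $- \frac{1155}{2} \approx -577.5$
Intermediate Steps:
$c = 6$
$g{\left(B \right)} = - \frac{1}{2} - \frac{B}{2}$ ($g{\left(B \right)} = \frac{1 + B}{-2} = \left(1 + B\right) \left(- \frac{1}{2}\right) = - \frac{1}{2} - \frac{B}{2}$)
$N{\left(Y,R \right)} = -18 - 3 R$ ($N{\left(Y,R \right)} = - 3 \left(6 + R\right) = -18 - 3 R$)
$\left(N{\left(-5,2 \right)} + 129\right) g{\left(10 \right)} = \left(\left(-18 - 6\right) + 129\right) \left(- \frac{1}{2} - 5\right) = \left(-24 + 129\right) \left(- \frac{11}{2}\right) = 105 \left(- \frac{11}{2}\right) = - \frac{1155}{2}$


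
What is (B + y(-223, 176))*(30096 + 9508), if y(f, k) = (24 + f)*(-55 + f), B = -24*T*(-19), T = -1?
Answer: 2172913064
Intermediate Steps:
B = -456 (B = -24*(-1)*(-19) = 24*(-19) = -456)
y(f, k) = (-55 + f)*(24 + f)
(B + y(-223, 176))*(30096 + 9508) = (-456 + (-1320 + (-223)² - 31*(-223)))*(30096 + 9508) = (-456 + (-1320 + 49729 + 6913))*39604 = (-456 + 55322)*39604 = 54866*39604 = 2172913064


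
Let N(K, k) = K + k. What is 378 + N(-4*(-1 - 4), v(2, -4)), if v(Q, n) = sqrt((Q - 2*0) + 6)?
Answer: 398 + 2*sqrt(2) ≈ 400.83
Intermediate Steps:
v(Q, n) = sqrt(6 + Q) (v(Q, n) = sqrt((Q + 0) + 6) = sqrt(Q + 6) = sqrt(6 + Q))
378 + N(-4*(-1 - 4), v(2, -4)) = 378 + (-4*(-1 - 4) + sqrt(6 + 2)) = 378 + (-4*(-5) + sqrt(8)) = 378 + (20 + 2*sqrt(2)) = 398 + 2*sqrt(2)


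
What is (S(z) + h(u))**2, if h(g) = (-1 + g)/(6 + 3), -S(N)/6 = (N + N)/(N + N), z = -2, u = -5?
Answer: 400/9 ≈ 44.444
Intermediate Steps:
S(N) = -6 (S(N) = -6*(N + N)/(N + N) = -6*2*N/(2*N) = -6*2*N*1/(2*N) = -6*1 = -6)
h(g) = -1/9 + g/9 (h(g) = (-1 + g)/9 = (-1 + g)*(1/9) = -1/9 + g/9)
(S(z) + h(u))**2 = (-6 + (-1/9 + (1/9)*(-5)))**2 = (-6 + (-1/9 - 5/9))**2 = (-6 - 2/3)**2 = (-20/3)**2 = 400/9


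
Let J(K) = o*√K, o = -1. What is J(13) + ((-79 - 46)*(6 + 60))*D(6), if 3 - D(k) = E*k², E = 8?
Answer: 2351250 - √13 ≈ 2.3512e+6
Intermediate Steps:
J(K) = -√K
D(k) = 3 - 8*k²
J(13) + ((-79 - 46)*(6 + 60))*D(6) = -√13 + ((-79 - 46)*(6 + 60))*(3 - 8*6²) = -√13 + (-125*66)*(3 - 8*36) = -√13 - 8250*(3 - 288) = -√13 - 8250*(-285) = -√13 + 2351250 = 2351250 - √13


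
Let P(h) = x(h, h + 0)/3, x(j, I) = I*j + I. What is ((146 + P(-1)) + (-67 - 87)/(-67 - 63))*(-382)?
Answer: -3654594/65 ≈ -56225.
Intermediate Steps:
x(j, I) = I + I*j
P(h) = h*(1 + h)/3 (P(h) = ((h + 0)*(1 + h))/3 = (h*(1 + h))*(1/3) = h*(1 + h)/3)
((146 + P(-1)) + (-67 - 87)/(-67 - 63))*(-382) = ((146 + (1/3)*(-1)*(1 - 1)) + (-67 - 87)/(-67 - 63))*(-382) = ((146 + (1/3)*(-1)*0) - 154/(-130))*(-382) = ((146 + 0) - 154*(-1/130))*(-382) = (146 + 77/65)*(-382) = (9567/65)*(-382) = -3654594/65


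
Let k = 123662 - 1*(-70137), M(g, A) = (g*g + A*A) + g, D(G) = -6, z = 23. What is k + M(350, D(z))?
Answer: 316685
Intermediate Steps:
M(g, A) = g + A² + g² (M(g, A) = (g² + A²) + g = (A² + g²) + g = g + A² + g²)
k = 193799 (k = 123662 + 70137 = 193799)
k + M(350, D(z)) = 193799 + (350 + (-6)² + 350²) = 193799 + (350 + 36 + 122500) = 193799 + 122886 = 316685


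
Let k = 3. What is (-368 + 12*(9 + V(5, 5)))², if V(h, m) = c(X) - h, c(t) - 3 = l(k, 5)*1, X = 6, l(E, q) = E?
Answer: 61504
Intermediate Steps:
c(t) = 6 (c(t) = 3 + 3*1 = 3 + 3 = 6)
V(h, m) = 6 - h
(-368 + 12*(9 + V(5, 5)))² = (-368 + 12*(9 + (6 - 1*5)))² = (-368 + 12*(9 + (6 - 5)))² = (-368 + 12*(9 + 1))² = (-368 + 12*10)² = (-368 + 120)² = (-248)² = 61504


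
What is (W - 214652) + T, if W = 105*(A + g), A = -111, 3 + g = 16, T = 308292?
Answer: 83350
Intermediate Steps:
g = 13 (g = -3 + 16 = 13)
W = -10290 (W = 105*(-111 + 13) = 105*(-98) = -10290)
(W - 214652) + T = (-10290 - 214652) + 308292 = -224942 + 308292 = 83350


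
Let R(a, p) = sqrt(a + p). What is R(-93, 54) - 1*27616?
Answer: -27616 + I*sqrt(39) ≈ -27616.0 + 6.245*I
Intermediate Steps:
R(-93, 54) - 1*27616 = sqrt(-93 + 54) - 1*27616 = sqrt(-39) - 27616 = I*sqrt(39) - 27616 = -27616 + I*sqrt(39)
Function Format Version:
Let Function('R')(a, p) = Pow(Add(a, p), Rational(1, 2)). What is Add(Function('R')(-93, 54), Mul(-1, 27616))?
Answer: Add(-27616, Mul(I, Pow(39, Rational(1, 2)))) ≈ Add(-27616., Mul(6.2450, I))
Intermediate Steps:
Add(Function('R')(-93, 54), Mul(-1, 27616)) = Add(Pow(Add(-93, 54), Rational(1, 2)), Mul(-1, 27616)) = Add(Pow(-39, Rational(1, 2)), -27616) = Add(Mul(I, Pow(39, Rational(1, 2))), -27616) = Add(-27616, Mul(I, Pow(39, Rational(1, 2))))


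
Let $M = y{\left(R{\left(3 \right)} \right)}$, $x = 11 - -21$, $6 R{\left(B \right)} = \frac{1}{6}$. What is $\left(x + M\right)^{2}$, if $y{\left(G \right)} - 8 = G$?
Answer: $\frac{2076481}{1296} \approx 1602.2$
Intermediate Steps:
$R{\left(B \right)} = \frac{1}{36}$ ($R{\left(B \right)} = \frac{1}{6 \cdot 6} = \frac{1}{6} \cdot \frac{1}{6} = \frac{1}{36}$)
$y{\left(G \right)} = 8 + G$
$x = 32$ ($x = 11 + 21 = 32$)
$M = \frac{289}{36}$ ($M = 8 + \frac{1}{36} = \frac{289}{36} \approx 8.0278$)
$\left(x + M\right)^{2} = \left(32 + \frac{289}{36}\right)^{2} = \left(\frac{1441}{36}\right)^{2} = \frac{2076481}{1296}$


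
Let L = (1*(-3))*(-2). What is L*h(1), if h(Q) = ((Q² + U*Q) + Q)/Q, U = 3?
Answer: 30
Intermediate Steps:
h(Q) = (Q² + 4*Q)/Q (h(Q) = ((Q² + 3*Q) + Q)/Q = (Q² + 4*Q)/Q)
L = 6 (L = -3*(-2) = 6)
L*h(1) = 6*(4 + 1) = 6*5 = 30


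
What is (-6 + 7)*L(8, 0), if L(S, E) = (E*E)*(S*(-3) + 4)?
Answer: 0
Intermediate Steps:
L(S, E) = E**2*(4 - 3*S) (L(S, E) = E**2*(-3*S + 4) = E**2*(4 - 3*S))
(-6 + 7)*L(8, 0) = (-6 + 7)*(0**2*(4 - 3*8)) = 1*(0*(4 - 24)) = 1*(0*(-20)) = 1*0 = 0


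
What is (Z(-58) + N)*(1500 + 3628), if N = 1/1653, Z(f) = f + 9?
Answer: -415347488/1653 ≈ -2.5127e+5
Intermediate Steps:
Z(f) = 9 + f
N = 1/1653 ≈ 0.00060496
(Z(-58) + N)*(1500 + 3628) = ((9 - 58) + 1/1653)*(1500 + 3628) = (-49 + 1/1653)*5128 = -80996/1653*5128 = -415347488/1653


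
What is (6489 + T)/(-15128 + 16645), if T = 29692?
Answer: 36181/1517 ≈ 23.850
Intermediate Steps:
(6489 + T)/(-15128 + 16645) = (6489 + 29692)/(-15128 + 16645) = 36181/1517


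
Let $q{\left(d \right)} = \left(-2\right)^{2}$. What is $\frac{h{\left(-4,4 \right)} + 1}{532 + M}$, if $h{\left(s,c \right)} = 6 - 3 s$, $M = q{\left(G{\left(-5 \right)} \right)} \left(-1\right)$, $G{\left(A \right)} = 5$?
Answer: $\frac{19}{528} \approx 0.035985$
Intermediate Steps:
$q{\left(d \right)} = 4$
$M = -4$ ($M = 4 \left(-1\right) = -4$)
$\frac{h{\left(-4,4 \right)} + 1}{532 + M} = \frac{\left(6 - -12\right) + 1}{532 - 4} = \frac{\left(6 + 12\right) + 1}{528} = \left(18 + 1\right) \frac{1}{528} = 19 \cdot \frac{1}{528} = \frac{19}{528}$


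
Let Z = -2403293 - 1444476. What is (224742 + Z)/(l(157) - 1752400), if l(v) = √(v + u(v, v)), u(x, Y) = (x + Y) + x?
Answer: 1587248128700/767726439843 + 3623027*√157/1535452879686 ≈ 2.0675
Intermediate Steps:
u(x, Y) = Y + 2*x (u(x, Y) = (Y + x) + x = Y + 2*x)
Z = -3847769
l(v) = 2*√v (l(v) = √(v + (v + 2*v)) = √(v + 3*v) = √(4*v) = 2*√v)
(224742 + Z)/(l(157) - 1752400) = (224742 - 3847769)/(2*√157 - 1752400) = -3623027/(-1752400 + 2*√157)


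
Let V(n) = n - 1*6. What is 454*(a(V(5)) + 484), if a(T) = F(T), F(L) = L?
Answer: 219282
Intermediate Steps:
V(n) = -6 + n (V(n) = n - 6 = -6 + n)
a(T) = T
454*(a(V(5)) + 484) = 454*((-6 + 5) + 484) = 454*(-1 + 484) = 454*483 = 219282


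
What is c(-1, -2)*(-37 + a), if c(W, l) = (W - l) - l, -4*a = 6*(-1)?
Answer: -213/2 ≈ -106.50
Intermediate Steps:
a = 3/2 (a = -3*(-1)/2 = -1/4*(-6) = 3/2 ≈ 1.5000)
c(W, l) = W - 2*l
c(-1, -2)*(-37 + a) = (-1 - 2*(-2))*(-37 + 3/2) = (-1 + 4)*(-71/2) = 3*(-71/2) = -213/2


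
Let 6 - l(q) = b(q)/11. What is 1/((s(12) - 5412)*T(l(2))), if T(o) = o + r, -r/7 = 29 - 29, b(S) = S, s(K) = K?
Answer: -11/345600 ≈ -3.1829e-5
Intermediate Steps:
l(q) = 6 - q/11
r = 0 (r = -7*(29 - 29) = -7*0 = 0)
T(o) = o (T(o) = o + 0 = o)
1/((s(12) - 5412)*T(l(2))) = 1/((12 - 5412)*(6 - 1/11*2)) = 1/((-5400)*(6 - 2/11)) = -1/(5400*64/11) = -1/5400*11/64 = -11/345600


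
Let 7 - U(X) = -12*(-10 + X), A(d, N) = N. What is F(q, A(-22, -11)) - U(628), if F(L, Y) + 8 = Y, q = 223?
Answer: -7442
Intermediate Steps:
F(L, Y) = -8 + Y
U(X) = -113 + 12*X (U(X) = 7 - (-12)*(-10 + X) = 7 - (120 - 12*X) = 7 + (-120 + 12*X) = -113 + 12*X)
F(q, A(-22, -11)) - U(628) = (-8 - 11) - (-113 + 12*628) = -19 - (-113 + 7536) = -19 - 1*7423 = -19 - 7423 = -7442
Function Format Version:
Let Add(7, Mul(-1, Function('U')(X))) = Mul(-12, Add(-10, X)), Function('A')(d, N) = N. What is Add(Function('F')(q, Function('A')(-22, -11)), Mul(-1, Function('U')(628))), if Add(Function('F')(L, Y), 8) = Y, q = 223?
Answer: -7442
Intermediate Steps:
Function('F')(L, Y) = Add(-8, Y)
Function('U')(X) = Add(-113, Mul(12, X)) (Function('U')(X) = Add(7, Mul(-1, Mul(-12, Add(-10, X)))) = Add(7, Mul(-1, Add(120, Mul(-12, X)))) = Add(7, Add(-120, Mul(12, X))) = Add(-113, Mul(12, X)))
Add(Function('F')(q, Function('A')(-22, -11)), Mul(-1, Function('U')(628))) = Add(Add(-8, -11), Mul(-1, Add(-113, Mul(12, 628)))) = Add(-19, Mul(-1, Add(-113, 7536))) = Add(-19, Mul(-1, 7423)) = Add(-19, -7423) = -7442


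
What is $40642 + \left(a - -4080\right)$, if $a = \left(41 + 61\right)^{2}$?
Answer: $55126$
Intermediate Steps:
$a = 10404$ ($a = 102^{2} = 10404$)
$40642 + \left(a - -4080\right) = 40642 + \left(10404 - -4080\right) = 40642 + \left(10404 + 4080\right) = 40642 + 14484 = 55126$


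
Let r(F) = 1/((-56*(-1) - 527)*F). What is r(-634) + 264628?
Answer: 79021625593/298614 ≈ 2.6463e+5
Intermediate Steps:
r(F) = -1/(471*F) (r(F) = 1/((56 - 527)*F) = 1/((-471)*F) = -1/(471*F))
r(-634) + 264628 = -1/471/(-634) + 264628 = -1/471*(-1/634) + 264628 = 1/298614 + 264628 = 79021625593/298614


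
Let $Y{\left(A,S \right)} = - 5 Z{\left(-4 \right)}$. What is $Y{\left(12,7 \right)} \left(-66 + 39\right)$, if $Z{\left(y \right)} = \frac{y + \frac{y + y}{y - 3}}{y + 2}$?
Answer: $\frac{1350}{7} \approx 192.86$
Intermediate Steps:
$Z{\left(y \right)} = \frac{y + \frac{2 y}{-3 + y}}{2 + y}$
$Y{\left(A,S \right)} = - \frac{50}{7}$ ($Y{\left(A,S \right)} = - 5 \left(- \frac{4 \left(-1 - 4\right)}{-6 + \left(-4\right)^{2} - -4}\right) = - 5 \left(\left(-4\right) \frac{1}{-6 + 16 + 4} \left(-5\right)\right) = - 5 \left(\left(-4\right) \frac{1}{14} \left(-5\right)\right) = \left(-5\right) \frac{10}{7} = - \frac{50}{7}$)
$Y{\left(12,7 \right)} \left(-66 + 39\right) = - \frac{50 \left(-66 + 39\right)}{7} = \left(- \frac{50}{7}\right) \left(-27\right) = \frac{1350}{7}$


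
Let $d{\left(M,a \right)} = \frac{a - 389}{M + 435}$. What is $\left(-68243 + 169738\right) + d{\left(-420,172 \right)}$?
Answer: $\frac{1522208}{15} \approx 1.0148 \cdot 10^{5}$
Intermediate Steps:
$d{\left(M,a \right)} = \frac{-389 + a}{435 + M}$
$\left(-68243 + 169738\right) + d{\left(-420,172 \right)} = \left(-68243 + 169738\right) + \frac{-389 + 172}{435 - 420} = 101495 + \frac{1}{15} \left(-217\right) = 101495 - \frac{217}{15} = \frac{1522208}{15}$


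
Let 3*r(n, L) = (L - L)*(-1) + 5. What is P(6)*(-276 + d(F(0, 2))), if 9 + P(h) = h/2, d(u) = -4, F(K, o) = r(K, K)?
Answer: 1680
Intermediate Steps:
r(n, L) = 5/3 (r(n, L) = ((L - L)*(-1) + 5)/3 = (0*(-1) + 5)/3 = (0 + 5)/3 = (1/3)*5 = 5/3)
F(K, o) = 5/3
P(h) = -9 + h/2
P(6)*(-276 + d(F(0, 2))) = (-9 + (1/2)*6)*(-276 - 4) = (-9 + 3)*(-280) = -6*(-280) = 1680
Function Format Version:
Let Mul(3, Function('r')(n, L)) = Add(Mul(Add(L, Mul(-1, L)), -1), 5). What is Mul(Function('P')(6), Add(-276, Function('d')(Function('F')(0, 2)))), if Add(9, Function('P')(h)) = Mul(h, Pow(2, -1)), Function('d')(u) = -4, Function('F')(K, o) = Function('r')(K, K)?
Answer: 1680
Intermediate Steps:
Function('r')(n, L) = Rational(5, 3) (Function('r')(n, L) = Mul(Rational(1, 3), Add(Mul(Add(L, Mul(-1, L)), -1), 5)) = Mul(Rational(1, 3), Add(Mul(0, -1), 5)) = Mul(Rational(1, 3), Add(0, 5)) = Mul(Rational(1, 3), 5) = Rational(5, 3))
Function('F')(K, o) = Rational(5, 3)
Function('P')(h) = Add(-9, Mul(Rational(1, 2), h)) (Function('P')(h) = Add(-9, Mul(h, Pow(2, -1))) = Add(-9, Mul(h, Rational(1, 2))) = Add(-9, Mul(Rational(1, 2), h)))
Mul(Function('P')(6), Add(-276, Function('d')(Function('F')(0, 2)))) = Mul(Add(-9, Mul(Rational(1, 2), 6)), Add(-276, -4)) = Mul(Add(-9, 3), -280) = Mul(-6, -280) = 1680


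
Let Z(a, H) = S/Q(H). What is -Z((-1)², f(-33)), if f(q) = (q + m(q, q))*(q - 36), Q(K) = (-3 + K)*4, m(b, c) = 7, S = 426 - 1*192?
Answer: -13/398 ≈ -0.032663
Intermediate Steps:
S = 234 (S = 426 - 192 = 234)
Q(K) = -12 + 4*K
f(q) = (-36 + q)*(7 + q) (f(q) = (q + 7)*(q - 36) = (7 + q)*(-36 + q) = (-36 + q)*(7 + q))
Z(a, H) = 234/(-12 + 4*H)
-Z((-1)², f(-33)) = -117/(2*(-3 + (-252 + (-33)² - 29*(-33)))) = -117/(2*(-3 + (-252 + 1089 + 957))) = -117/(2*(-3 + 1794)) = -117/(2*1791) = -1*13/398 = -13/398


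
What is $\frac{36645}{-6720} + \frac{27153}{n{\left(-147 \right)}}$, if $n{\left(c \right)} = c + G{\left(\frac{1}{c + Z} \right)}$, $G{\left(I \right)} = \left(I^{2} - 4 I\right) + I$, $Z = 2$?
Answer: $- \frac{37615570211}{197775296} \approx -190.19$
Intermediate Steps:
$G{\left(I \right)} = I^{2} - 3 I$
$n{\left(c \right)} = c + \frac{-3 + \frac{1}{2 + c}}{2 + c}$ ($n{\left(c \right)} = c + \frac{-3 + \frac{1}{c + 2}}{c + 2} = c + \frac{-3 + \frac{1}{2 + c}}{2 + c}$)
$\frac{36645}{-6720} + \frac{27153}{n{\left(-147 \right)}} = \frac{36645}{-6720} + \frac{27153}{\frac{1}{\left(2 - 147\right)^{2}} \left(-5 - -441 - 147 \left(2 - 147\right)^{2}\right)} = 36645 \left(- \frac{1}{6720}\right) + \frac{27153}{\frac{1}{21025} \left(-5 + 441 - 147 \left(-145\right)^{2}\right)} = - \frac{349}{64} + \frac{27153}{\frac{1}{21025} \left(-5 + 441 - 3090675\right)} = - \frac{349}{64} + \frac{27153}{\frac{1}{21025} \left(-3090239\right)} = - \frac{349}{64} + \frac{27153}{- \frac{3090239}{21025}} = - \frac{349}{64} + 27153 \left(- \frac{21025}{3090239}\right) = - \frac{349}{64} - \frac{570891825}{3090239} = - \frac{37615570211}{197775296}$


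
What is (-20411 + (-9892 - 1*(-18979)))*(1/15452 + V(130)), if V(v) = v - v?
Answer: -2831/3863 ≈ -0.73285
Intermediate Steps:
V(v) = 0
(-20411 + (-9892 - 1*(-18979)))*(1/15452 + V(130)) = (-20411 + (-9892 - 1*(-18979)))*(1/15452 + 0) = (-20411 + (-9892 + 18979))*(1/15452 + 0) = (-20411 + 9087)*(1/15452) = -11324*1/15452 = -2831/3863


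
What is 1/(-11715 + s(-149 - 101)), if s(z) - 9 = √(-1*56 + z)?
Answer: -1951/22838457 - I*√34/45676914 ≈ -8.5426e-5 - 1.2766e-7*I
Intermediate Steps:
s(z) = 9 + √(-56 + z) (s(z) = 9 + √(-1*56 + z) = 9 + √(-56 + z))
1/(-11715 + s(-149 - 101)) = 1/(-11715 + (9 + √(-56 + (-149 - 101)))) = 1/(-11715 + (9 + √(-56 - 250))) = 1/(-11715 + (9 + √(-306))) = 1/(-11715 + (9 + 3*I*√34)) = 1/(-11706 + 3*I*√34)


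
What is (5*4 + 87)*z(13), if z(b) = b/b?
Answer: 107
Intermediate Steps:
z(b) = 1
(5*4 + 87)*z(13) = (5*4 + 87)*1 = (20 + 87)*1 = 107*1 = 107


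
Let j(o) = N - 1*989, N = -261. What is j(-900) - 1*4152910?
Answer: -4154160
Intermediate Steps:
j(o) = -1250 (j(o) = -261 - 1*989 = -261 - 989 = -1250)
j(-900) - 1*4152910 = -1250 - 1*4152910 = -1250 - 4152910 = -4154160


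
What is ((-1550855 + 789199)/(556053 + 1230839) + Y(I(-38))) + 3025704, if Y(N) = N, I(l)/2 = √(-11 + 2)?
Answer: 1351651377578/446723 + 6*I ≈ 3.0257e+6 + 6.0*I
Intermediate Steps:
I(l) = 6*I (I(l) = 2*√(-11 + 2) = 2*√(-9) = 2*(3*I) = 6*I)
((-1550855 + 789199)/(556053 + 1230839) + Y(I(-38))) + 3025704 = ((-1550855 + 789199)/(556053 + 1230839) + 6*I) + 3025704 = (-761656/1786892 + 6*I) + 3025704 = (-761656*1/1786892 + 6*I) + 3025704 = (-190414/446723 + 6*I) + 3025704 = 1351651377578/446723 + 6*I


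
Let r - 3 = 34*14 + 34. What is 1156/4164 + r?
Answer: 534322/1041 ≈ 513.28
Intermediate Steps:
r = 513 (r = 3 + (34*14 + 34) = 3 + (476 + 34) = 3 + 510 = 513)
1156/4164 + r = 1156/4164 + 513 = 1156*(1/4164) + 513 = 289/1041 + 513 = 534322/1041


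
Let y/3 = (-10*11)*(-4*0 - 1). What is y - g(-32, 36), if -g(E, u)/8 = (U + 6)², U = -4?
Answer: 362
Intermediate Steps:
g(E, u) = -32 (g(E, u) = -8*(-4 + 6)² = -8*2² = -8*4 = -32)
y = 330 (y = 3*((-10*11)*(-4*0 - 1)) = 3*(-110*(0 - 1)) = 3*(-110*(-1)) = 3*110 = 330)
y - g(-32, 36) = 330 - 1*(-32) = 330 + 32 = 362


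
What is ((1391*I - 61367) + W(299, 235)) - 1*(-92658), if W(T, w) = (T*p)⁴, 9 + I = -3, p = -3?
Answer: 647395657480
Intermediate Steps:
I = -12 (I = -9 - 3 = -12)
W(T, w) = 81*T⁴ (W(T, w) = (T*(-3))⁴ = (-3*T)⁴ = 81*T⁴)
((1391*I - 61367) + W(299, 235)) - 1*(-92658) = ((1391*(-12) - 61367) + 81*299⁴) - 1*(-92658) = ((-16692 - 61367) + 81*7992538801) + 92658 = (-78059 + 647395642881) + 92658 = 647395564822 + 92658 = 647395657480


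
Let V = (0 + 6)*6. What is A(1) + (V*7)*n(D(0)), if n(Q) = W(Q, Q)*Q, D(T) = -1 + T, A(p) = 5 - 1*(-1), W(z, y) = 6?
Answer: -1506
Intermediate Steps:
V = 36 (V = 6*6 = 36)
A(p) = 6 (A(p) = 5 + 1 = 6)
n(Q) = 6*Q
A(1) + (V*7)*n(D(0)) = 6 + (36*7)*(6*(-1 + 0)) = 6 + 252*(6*(-1)) = 6 + 252*(-6) = 6 - 1512 = -1506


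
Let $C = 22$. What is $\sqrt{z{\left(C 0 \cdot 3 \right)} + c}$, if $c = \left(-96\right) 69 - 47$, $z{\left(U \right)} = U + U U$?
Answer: $i \sqrt{6671} \approx 81.676 i$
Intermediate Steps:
$z{\left(U \right)} = U + U^{2}$
$c = -6671$ ($c = -6624 - 47 = -6671$)
$\sqrt{z{\left(C 0 \cdot 3 \right)} + c} = \sqrt{22 \cdot 0 \cdot 3 \left(1 + 22 \cdot 0 \cdot 3\right) - 6671} = \sqrt{22 \cdot 0 \left(1 + 22 \cdot 0\right) - 6671} = \sqrt{0 \left(1 + 0\right) - 6671} = \sqrt{0 \cdot 1 - 6671} = \sqrt{0 - 6671} = \sqrt{-6671} = i \sqrt{6671}$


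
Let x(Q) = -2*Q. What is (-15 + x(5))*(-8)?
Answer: 200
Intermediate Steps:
(-15 + x(5))*(-8) = (-15 - 2*5)*(-8) = (-15 - 10)*(-8) = -25*(-8) = 200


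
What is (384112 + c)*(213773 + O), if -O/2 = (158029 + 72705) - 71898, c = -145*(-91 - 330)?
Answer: -46251367143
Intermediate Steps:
c = 61045 (c = -145*(-421) = 61045)
O = -317672 (O = -2*((158029 + 72705) - 71898) = -2*(230734 - 71898) = -2*158836 = -317672)
(384112 + c)*(213773 + O) = (384112 + 61045)*(213773 - 317672) = 445157*(-103899) = -46251367143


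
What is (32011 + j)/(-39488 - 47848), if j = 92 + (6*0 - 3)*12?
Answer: -3563/9704 ≈ -0.36717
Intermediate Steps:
j = 56 (j = 92 + (0 - 3)*12 = 92 - 3*12 = 92 - 36 = 56)
(32011 + j)/(-39488 - 47848) = (32011 + 56)/(-39488 - 47848) = 32067/(-87336) = 32067*(-1/87336) = -3563/9704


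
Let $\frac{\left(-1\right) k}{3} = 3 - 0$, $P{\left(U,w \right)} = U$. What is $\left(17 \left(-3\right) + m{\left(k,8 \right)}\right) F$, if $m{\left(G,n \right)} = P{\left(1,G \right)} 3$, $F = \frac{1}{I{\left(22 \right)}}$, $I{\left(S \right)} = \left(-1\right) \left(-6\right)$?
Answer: $-8$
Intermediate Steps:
$k = -9$ ($k = - 3 \left(3 - 0\right) = - 3 \left(3 + 0\right) = \left(-3\right) 3 = -9$)
$I{\left(S \right)} = 6$
$F = \frac{1}{6} \approx 0.16667$
$m{\left(G,n \right)} = 3$ ($m{\left(G,n \right)} = 1 \cdot 3 = 3$)
$\left(17 \left(-3\right) + m{\left(k,8 \right)}\right) F = \left(17 \left(-3\right) + 3\right) \frac{1}{6} = \left(-51 + 3\right) \frac{1}{6} = \left(-48\right) \frac{1}{6} = -8$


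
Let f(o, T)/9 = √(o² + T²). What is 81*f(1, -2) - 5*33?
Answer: -165 + 729*√5 ≈ 1465.1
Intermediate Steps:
f(o, T) = 9*√(T² + o²) (f(o, T) = 9*√(o² + T²) = 9*√(T² + o²))
81*f(1, -2) - 5*33 = 81*(9*√((-2)² + 1²)) - 5*33 = 81*(9*√(4 + 1)) - 165 = 81*(9*√5) - 165 = 729*√5 - 165 = -165 + 729*√5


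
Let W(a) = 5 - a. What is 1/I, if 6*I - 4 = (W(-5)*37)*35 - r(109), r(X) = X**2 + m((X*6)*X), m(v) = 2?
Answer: 2/357 ≈ 0.0056022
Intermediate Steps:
r(X) = 2 + X**2 (r(X) = X**2 + 2 = 2 + X**2)
I = 357/2 (I = 2/3 + (((5 - 1*(-5))*37)*35 - (2 + 109**2))/6 = 2/3 + (((5 + 5)*37)*35 - (2 + 11881))/6 = 2/3 + ((10*37)*35 - 1*11883)/6 = 2/3 + (370*35 - 11883)/6 = 2/3 + (12950 - 11883)/6 = 2/3 + (1/6)*1067 = 2/3 + 1067/6 = 357/2 ≈ 178.50)
1/I = 1/(357/2) = 2/357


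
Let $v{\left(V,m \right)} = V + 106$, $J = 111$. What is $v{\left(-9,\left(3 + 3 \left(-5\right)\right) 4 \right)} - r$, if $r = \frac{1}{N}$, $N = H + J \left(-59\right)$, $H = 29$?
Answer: $\frac{632441}{6520} \approx 97.0$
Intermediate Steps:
$N = -6520$ ($N = 29 + 111 \left(-59\right) = 29 - 6549 = -6520$)
$v{\left(V,m \right)} = 106 + V$
$r = - \frac{1}{6520}$ ($r = \frac{1}{-6520} = - \frac{1}{6520} \approx -0.00015337$)
$v{\left(-9,\left(3 + 3 \left(-5\right)\right) 4 \right)} - r = \left(106 - 9\right) - - \frac{1}{6520} = 97 + \frac{1}{6520} = \frac{632441}{6520}$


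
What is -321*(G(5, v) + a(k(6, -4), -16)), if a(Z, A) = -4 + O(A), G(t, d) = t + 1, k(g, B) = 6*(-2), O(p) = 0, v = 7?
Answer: -642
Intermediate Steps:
k(g, B) = -12
G(t, d) = 1 + t
a(Z, A) = -4 (a(Z, A) = -4 + 0 = -4)
-321*(G(5, v) + a(k(6, -4), -16)) = -321*((1 + 5) - 4) = -321*(6 - 4) = -321*2 = -642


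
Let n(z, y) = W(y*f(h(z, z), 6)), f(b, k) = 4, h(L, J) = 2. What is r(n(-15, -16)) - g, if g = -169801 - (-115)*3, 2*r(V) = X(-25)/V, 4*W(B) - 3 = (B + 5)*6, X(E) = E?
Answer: 59479106/351 ≈ 1.6946e+5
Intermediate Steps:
W(B) = 33/4 + 3*B/2 (W(B) = ¾ + ((B + 5)*6)/4 = ¾ + ((5 + B)*6)/4 = ¾ + (30 + 6*B)/4 = ¾ + (15/2 + 3*B/2) = 33/4 + 3*B/2)
n(z, y) = 33/4 + 6*y (n(z, y) = 33/4 + 3*(y*4)/2 = 33/4 + 3*(4*y)/2 = 33/4 + 6*y)
r(V) = -25/(2*V) (r(V) = (-25/V)/2 = -25/(2*V))
g = -169456 (g = -169801 - 1*(-345) = -169801 + 345 = -169456)
r(n(-15, -16)) - g = -25/(2*(33/4 + 6*(-16))) - 1*(-169456) = -25/(2*(33/4 - 96)) + 169456 = -25/(2*(-351/4)) + 169456 = -25/2*(-4/351) + 169456 = 50/351 + 169456 = 59479106/351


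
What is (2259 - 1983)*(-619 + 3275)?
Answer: 733056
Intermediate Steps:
(2259 - 1983)*(-619 + 3275) = 276*2656 = 733056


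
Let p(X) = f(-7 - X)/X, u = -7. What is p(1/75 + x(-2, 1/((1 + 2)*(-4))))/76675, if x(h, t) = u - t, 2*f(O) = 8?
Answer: -48/6351757 ≈ -7.5570e-6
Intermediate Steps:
f(O) = 4 (f(O) = (½)*8 = 4)
x(h, t) = -7 - t
p(X) = 4/X
p(1/75 + x(-2, 1/((1 + 2)*(-4))))/76675 = (4/(1/75 + (-7 - 1/((1 + 2)*(-4)))))/76675 = (4/(1/75 + (-7 - 1/(3*(-4)))))*(1/76675) = (4/(1/75 + (-7 - 1/(-12))))*(1/76675) = (4/(1/75 + (-7 - 1*(-1/12))))*(1/76675) = (4/(1/75 + (-7 + 1/12)))*(1/76675) = (4/(1/75 - 83/12))*(1/76675) = (4/(-2071/300))*(1/76675) = (4*(-300/2071))*(1/76675) = -1200/2071*1/76675 = -48/6351757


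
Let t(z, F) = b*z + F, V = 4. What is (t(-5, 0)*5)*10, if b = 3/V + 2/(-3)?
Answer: -125/6 ≈ -20.833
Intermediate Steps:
b = 1/12 (b = 3/4 + 2/(-3) = 3*(¼) + 2*(-⅓) = ¾ - ⅔ = 1/12 ≈ 0.083333)
t(z, F) = F + z/12 (t(z, F) = z/12 + F = F + z/12)
(t(-5, 0)*5)*10 = ((0 + (1/12)*(-5))*5)*10 = ((0 - 5/12)*5)*10 = -5/12*5*10 = -25/12*10 = -125/6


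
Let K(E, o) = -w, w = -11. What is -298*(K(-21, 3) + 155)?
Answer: -49468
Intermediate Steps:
K(E, o) = 11 (K(E, o) = -1*(-11) = 11)
-298*(K(-21, 3) + 155) = -298*(11 + 155) = -298*166 = -49468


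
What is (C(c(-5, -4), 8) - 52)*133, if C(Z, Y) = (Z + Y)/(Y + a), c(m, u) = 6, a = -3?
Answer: -32718/5 ≈ -6543.6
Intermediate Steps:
C(Z, Y) = (Y + Z)/(-3 + Y) (C(Z, Y) = (Z + Y)/(Y - 3) = (Y + Z)/(-3 + Y))
(C(c(-5, -4), 8) - 52)*133 = ((8 + 6)/(-3 + 8) - 52)*133 = (14/5 - 52)*133 = -246/5*133 = -32718/5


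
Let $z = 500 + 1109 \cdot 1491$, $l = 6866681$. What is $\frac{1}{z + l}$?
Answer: $\frac{1}{8520700} \approx 1.1736 \cdot 10^{-7}$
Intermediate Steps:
$z = 1654019$ ($z = 500 + 1653519 = 1654019$)
$\frac{1}{z + l} = \frac{1}{1654019 + 6866681} = \frac{1}{8520700}$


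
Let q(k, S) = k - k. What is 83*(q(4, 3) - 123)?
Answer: -10209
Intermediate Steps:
q(k, S) = 0
83*(q(4, 3) - 123) = 83*(0 - 123) = 83*(-123) = -10209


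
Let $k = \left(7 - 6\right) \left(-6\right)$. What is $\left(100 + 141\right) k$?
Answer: $-1446$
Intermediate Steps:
$k = -6$ ($k = 1 \left(-6\right) = -6$)
$\left(100 + 141\right) k = \left(100 + 141\right) \left(-6\right) = 241 \left(-6\right) = -1446$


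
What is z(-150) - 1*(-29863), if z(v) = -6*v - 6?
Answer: 30757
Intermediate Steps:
z(v) = -6 - 6*v
z(-150) - 1*(-29863) = (-6 - 6*(-150)) - 1*(-29863) = (-6 + 900) + 29863 = 894 + 29863 = 30757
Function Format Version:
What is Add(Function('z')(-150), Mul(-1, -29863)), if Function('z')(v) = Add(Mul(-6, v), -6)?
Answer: 30757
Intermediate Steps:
Function('z')(v) = Add(-6, Mul(-6, v))
Add(Function('z')(-150), Mul(-1, -29863)) = Add(Add(-6, Mul(-6, -150)), Mul(-1, -29863)) = Add(Add(-6, 900), 29863) = Add(894, 29863) = 30757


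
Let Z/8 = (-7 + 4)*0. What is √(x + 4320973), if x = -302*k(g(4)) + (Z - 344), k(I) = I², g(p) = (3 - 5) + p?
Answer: √4319421 ≈ 2078.3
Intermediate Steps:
Z = 0 (Z = 8*((-7 + 4)*0) = 8*(-3*0) = 8*0 = 0)
g(p) = -2 + p
x = -1552 (x = -302*(-2 + 4)² + (0 - 344) = -302*2² - 344 = -302*4 - 344 = -1208 - 344 = -1552)
√(x + 4320973) = √(-1552 + 4320973) = √4319421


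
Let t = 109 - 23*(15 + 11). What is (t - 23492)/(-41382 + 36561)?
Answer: 23981/4821 ≈ 4.9743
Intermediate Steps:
t = -489 (t = 109 - 23*26 = 109 - 598 = -489)
(t - 23492)/(-41382 + 36561) = (-489 - 23492)/(-41382 + 36561) = -23981/(-4821) = -23981*(-1/4821) = 23981/4821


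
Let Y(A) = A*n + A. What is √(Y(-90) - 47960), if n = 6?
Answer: I*√48590 ≈ 220.43*I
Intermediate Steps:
Y(A) = 7*A (Y(A) = A*6 + A = 6*A + A = 7*A)
√(Y(-90) - 47960) = √(7*(-90) - 47960) = √(-630 - 47960) = √(-48590) = I*√48590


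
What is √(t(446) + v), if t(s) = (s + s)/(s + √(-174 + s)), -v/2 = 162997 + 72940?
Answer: 2*√(-26306864 - 235937*√17)/√(223 + 2*√17) ≈ 686.93*I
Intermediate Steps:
v = -471874 (v = -2*(162997 + 72940) = -2*235937 = -471874)
t(s) = 2*s/(s + √(-174 + s)) (t(s) = (2*s)/(s + √(-174 + s)) = 2*s/(s + √(-174 + s)))
√(t(446) + v) = √(2*446/(446 + √(-174 + 446)) - 471874) = √(2*446/(446 + √272) - 471874) = √(2*446/(446 + 4*√17) - 471874) = √(892/(446 + 4*√17) - 471874) = √(-471874 + 892/(446 + 4*√17))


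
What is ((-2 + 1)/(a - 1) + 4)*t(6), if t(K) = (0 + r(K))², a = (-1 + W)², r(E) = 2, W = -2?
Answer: 31/2 ≈ 15.500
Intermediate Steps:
a = 9 (a = (-1 - 2)² = (-3)² = 9)
t(K) = 4 (t(K) = (0 + 2)² = 2² = 4)
((-2 + 1)/(a - 1) + 4)*t(6) = ((-2 + 1)/(9 - 1) + 4)*4 = (-1/8 + 4)*4 = (-1*⅛ + 4)*4 = (-⅛ + 4)*4 = (31/8)*4 = 31/2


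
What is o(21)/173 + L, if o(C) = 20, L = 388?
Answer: 67144/173 ≈ 388.12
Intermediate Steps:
o(21)/173 + L = 20/173 + 388 = 67144/173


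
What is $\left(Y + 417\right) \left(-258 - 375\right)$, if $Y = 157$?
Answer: $-363342$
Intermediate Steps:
$\left(Y + 417\right) \left(-258 - 375\right) = \left(157 + 417\right) \left(-258 - 375\right) = 574 \left(-633\right) = -363342$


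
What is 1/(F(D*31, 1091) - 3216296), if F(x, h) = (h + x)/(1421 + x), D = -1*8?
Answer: -391/1257571455 ≈ -3.1092e-7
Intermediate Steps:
D = -8
F(x, h) = (h + x)/(1421 + x)
1/(F(D*31, 1091) - 3216296) = 1/((1091 - 8*31)/(1421 - 8*31) - 3216296) = 1/((1091 - 248)/(1421 - 248) - 3216296) = 1/(843/1173 - 3216296) = 1/((1/1173)*843 - 3216296) = 1/(281/391 - 3216296) = 1/(-1257571455/391) = -391/1257571455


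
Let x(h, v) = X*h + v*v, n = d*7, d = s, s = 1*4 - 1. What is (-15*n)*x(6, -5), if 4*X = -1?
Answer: -14805/2 ≈ -7402.5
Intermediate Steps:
X = -1/4 (X = (1/4)*(-1) = -1/4 ≈ -0.25000)
s = 3 (s = 4 - 1 = 3)
d = 3
n = 21 (n = 3*7 = 21)
x(h, v) = v**2 - h/4 (x(h, v) = -h/4 + v*v = -h/4 + v**2 = v**2 - h/4)
(-15*n)*x(6, -5) = (-15*21)*((-5)**2 - 1/4*6) = -315*(25 - 3/2) = -315*47/2 = -14805/2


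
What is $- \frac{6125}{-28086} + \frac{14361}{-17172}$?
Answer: $- \frac{16564697}{26794044} \approx -0.61822$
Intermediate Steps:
$- \frac{6125}{-28086} + \frac{14361}{-17172} = \left(-6125\right) \left(- \frac{1}{28086}\right) + 14361 \left(- \frac{1}{17172}\right) = \frac{6125}{28086} - \frac{4787}{5724} = - \frac{16564697}{26794044}$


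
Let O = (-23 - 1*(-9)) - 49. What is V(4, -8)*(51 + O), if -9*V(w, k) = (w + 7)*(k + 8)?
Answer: 0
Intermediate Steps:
V(w, k) = -(7 + w)*(8 + k)/9 (V(w, k) = -(w + 7)*(k + 8)/9 = -(7 + w)*(8 + k)/9)
O = -63 (O = (-23 + 9) - 49 = -14 - 49 = -63)
V(4, -8)*(51 + O) = (-56/9 - 8/9*4 - 7/9*(-8) - ⅑*(-8)*4)*(51 - 63) = (-56/9 - 32/9 + 56/9 + 32/9)*(-12) = 0*(-12) = 0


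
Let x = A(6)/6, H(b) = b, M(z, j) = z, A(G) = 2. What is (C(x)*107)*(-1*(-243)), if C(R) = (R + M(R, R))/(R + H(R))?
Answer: 26001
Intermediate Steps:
x = 1/3 (x = 2/6 = 2*(1/6) = 1/3 ≈ 0.33333)
C(R) = 1 (C(R) = (R + R)/(R + R) = (2*R)/((2*R)) = (2*R)*(1/(2*R)) = 1)
(C(x)*107)*(-1*(-243)) = (1*107)*(-1*(-243)) = 107*243 = 26001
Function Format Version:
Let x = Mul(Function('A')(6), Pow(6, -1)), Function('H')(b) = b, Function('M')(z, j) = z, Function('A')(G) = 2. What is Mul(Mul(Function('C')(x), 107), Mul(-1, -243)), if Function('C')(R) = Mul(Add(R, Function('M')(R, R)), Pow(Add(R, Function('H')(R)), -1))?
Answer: 26001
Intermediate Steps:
x = Rational(1, 3) (x = Mul(2, Pow(6, -1)) = Mul(2, Rational(1, 6)) = Rational(1, 3) ≈ 0.33333)
Function('C')(R) = 1 (Function('C')(R) = Mul(Add(R, R), Pow(Add(R, R), -1)) = Mul(Mul(2, R), Pow(Mul(2, R), -1)) = Mul(Mul(2, R), Mul(Rational(1, 2), Pow(R, -1))) = 1)
Mul(Mul(Function('C')(x), 107), Mul(-1, -243)) = Mul(Mul(1, 107), Mul(-1, -243)) = Mul(107, 243) = 26001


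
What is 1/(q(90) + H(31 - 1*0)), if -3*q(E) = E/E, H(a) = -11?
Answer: -3/34 ≈ -0.088235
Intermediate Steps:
q(E) = -⅓ (q(E) = -E/(3*E) = -⅓*1 = -⅓)
1/(q(90) + H(31 - 1*0)) = 1/(-⅓ - 11) = 1/(-34/3) = -3/34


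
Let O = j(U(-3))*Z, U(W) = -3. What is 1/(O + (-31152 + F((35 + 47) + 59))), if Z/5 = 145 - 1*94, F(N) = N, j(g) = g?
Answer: -1/31776 ≈ -3.1470e-5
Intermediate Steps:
Z = 255 (Z = 5*(145 - 1*94) = 5*(145 - 94) = 5*51 = 255)
O = -765 (O = -3*255 = -765)
1/(O + (-31152 + F((35 + 47) + 59))) = 1/(-765 + (-31152 + ((35 + 47) + 59))) = 1/(-765 + (-31152 + (82 + 59))) = 1/(-765 + (-31152 + 141)) = 1/(-765 - 31011) = 1/(-31776) = -1/31776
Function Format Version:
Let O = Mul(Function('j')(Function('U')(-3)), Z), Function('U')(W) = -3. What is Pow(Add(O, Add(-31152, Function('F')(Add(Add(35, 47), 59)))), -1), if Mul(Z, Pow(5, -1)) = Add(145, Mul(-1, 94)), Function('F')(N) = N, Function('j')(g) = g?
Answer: Rational(-1, 31776) ≈ -3.1470e-5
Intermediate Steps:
Z = 255 (Z = Mul(5, Add(145, Mul(-1, 94))) = Mul(5, Add(145, -94)) = Mul(5, 51) = 255)
O = -765 (O = Mul(-3, 255) = -765)
Pow(Add(O, Add(-31152, Function('F')(Add(Add(35, 47), 59)))), -1) = Pow(Add(-765, Add(-31152, Add(Add(35, 47), 59))), -1) = Pow(Add(-765, Add(-31152, Add(82, 59))), -1) = Pow(Add(-765, Add(-31152, 141)), -1) = Pow(Add(-765, -31011), -1) = Pow(-31776, -1) = Rational(-1, 31776)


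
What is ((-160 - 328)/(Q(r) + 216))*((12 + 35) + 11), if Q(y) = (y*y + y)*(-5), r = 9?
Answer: 14152/117 ≈ 120.96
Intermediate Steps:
Q(y) = -5*y - 5*y² (Q(y) = (y² + y)*(-5) = (y + y²)*(-5) = -5*y - 5*y²)
((-160 - 328)/(Q(r) + 216))*((12 + 35) + 11) = ((-160 - 328)/(-5*9*(1 + 9) + 216))*((12 + 35) + 11) = (-488/(-5*9*10 + 216))*(47 + 11) = -488/(-450 + 216)*58 = -488/(-234)*58 = -488*(-1/234)*58 = (244/117)*58 = 14152/117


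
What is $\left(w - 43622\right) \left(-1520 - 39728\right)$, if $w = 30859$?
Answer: $526448224$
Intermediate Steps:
$\left(w - 43622\right) \left(-1520 - 39728\right) = \left(30859 - 43622\right) \left(-1520 - 39728\right) = \left(-12763\right) \left(-41248\right) = 526448224$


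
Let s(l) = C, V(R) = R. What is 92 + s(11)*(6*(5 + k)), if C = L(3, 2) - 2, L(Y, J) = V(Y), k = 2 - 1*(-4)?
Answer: 158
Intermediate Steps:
k = 6 (k = 2 + 4 = 6)
L(Y, J) = Y
C = 1 (C = 3 - 2 = 1)
s(l) = 1
92 + s(11)*(6*(5 + k)) = 92 + 1*(6*(5 + 6)) = 92 + 1*(6*11) = 92 + 1*66 = 92 + 66 = 158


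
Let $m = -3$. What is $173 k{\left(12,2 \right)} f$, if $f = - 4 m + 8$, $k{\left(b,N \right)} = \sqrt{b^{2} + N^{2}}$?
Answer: $6920 \sqrt{37} \approx 42093.0$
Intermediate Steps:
$k{\left(b,N \right)} = \sqrt{N^{2} + b^{2}}$
$f = 20$ ($f = \left(-4\right) \left(-3\right) + 8 = 12 + 8 = 20$)
$173 k{\left(12,2 \right)} f = 173 \sqrt{2^{2} + 12^{2}} \cdot 20 = 173 \sqrt{4 + 144} \cdot 20 = 173 \sqrt{148} \cdot 20 = 173 \cdot 2 \sqrt{37} \cdot 20 = 346 \sqrt{37} \cdot 20 = 6920 \sqrt{37}$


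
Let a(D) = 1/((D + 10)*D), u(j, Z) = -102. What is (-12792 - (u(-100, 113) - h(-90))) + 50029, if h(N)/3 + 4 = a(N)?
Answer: 89584801/2400 ≈ 37327.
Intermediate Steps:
a(D) = 1/(D*(10 + D)) (a(D) = 1/((10 + D)*D) = 1/(D*(10 + D)))
h(N) = -12 + 3/(N*(10 + N)) (h(N) = -12 + 3*(1/(N*(10 + N))) = -12 + 3/(N*(10 + N)))
(-12792 - (u(-100, 113) - h(-90))) + 50029 = (-12792 - (-102 - 3*(1 - 4*(-90)*(10 - 90))/((-90)*(10 - 90)))) + 50029 = (-12792 - (-102 - 3*(-1)*(1 - 4*(-90)*(-80))/(90*(-80)))) + 50029 = (-12792 - (-102 - 3*(-1)*(-1)*(1 - 28800)/(90*80))) + 50029 = (-12792 - (-102 - 3*(-1)*(-1)*(-28799)/(90*80))) + 50029 = (-12792 - (-102 - 1*(-28799/2400))) + 50029 = (-12792 - (-102 + 28799/2400)) + 50029 = (-12792 - 1*(-216001/2400)) + 50029 = (-12792 + 216001/2400) + 50029 = -30484799/2400 + 50029 = 89584801/2400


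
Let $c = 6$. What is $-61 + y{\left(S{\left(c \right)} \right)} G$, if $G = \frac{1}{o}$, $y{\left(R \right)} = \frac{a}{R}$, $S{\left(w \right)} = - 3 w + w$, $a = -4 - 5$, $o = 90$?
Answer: $- \frac{7319}{120} \approx -60.992$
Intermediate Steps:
$a = -9$ ($a = -4 - 5 = -9$)
$S{\left(w \right)} = - 2 w$
$y{\left(R \right)} = - \frac{9}{R}$
$G = \frac{1}{90} \approx 0.011111$
$-61 + y{\left(S{\left(c \right)} \right)} G = -61 + - \frac{9}{\left(-2\right) 6} \cdot \frac{1}{90} = -61 + - \frac{9}{-12} \cdot \frac{1}{90} = -61 + \left(-9\right) \left(- \frac{1}{12}\right) \frac{1}{90} = -61 + \frac{3}{4} \cdot \frac{1}{90} = -61 + \frac{1}{120} = - \frac{7319}{120}$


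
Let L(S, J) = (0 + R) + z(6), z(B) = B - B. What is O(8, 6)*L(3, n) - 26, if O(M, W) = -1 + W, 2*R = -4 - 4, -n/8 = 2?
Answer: -46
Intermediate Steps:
n = -16 (n = -8*2 = -16)
R = -4 (R = (-4 - 4)/2 = (½)*(-8) = -4)
z(B) = 0
L(S, J) = -4 (L(S, J) = (0 - 4) + 0 = -4 + 0 = -4)
O(8, 6)*L(3, n) - 26 = (-1 + 6)*(-4) - 26 = 5*(-4) - 26 = -20 - 26 = -46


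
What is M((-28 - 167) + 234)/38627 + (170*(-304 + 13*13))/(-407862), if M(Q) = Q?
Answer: 16711042/291749731 ≈ 0.057279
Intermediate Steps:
M((-28 - 167) + 234)/38627 + (170*(-304 + 13*13))/(-407862) = ((-28 - 167) + 234)/38627 + (170*(-304 + 13*13))/(-407862) = (-195 + 234)*(1/38627) + (170*(-304 + 169))*(-1/407862) = 39*(1/38627) + (170*(-135))*(-1/407862) = 39/38627 - 22950*(-1/407862) = 39/38627 + 425/7553 = 16711042/291749731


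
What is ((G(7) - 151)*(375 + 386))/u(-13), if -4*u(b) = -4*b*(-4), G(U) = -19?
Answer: -64685/26 ≈ -2487.9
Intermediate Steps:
u(b) = -4*b (u(b) = -(-4*b)*(-4)/4 = -4*b)
((G(7) - 151)*(375 + 386))/u(-13) = ((-19 - 151)*(375 + 386))/((-4*(-13))) = -170*761/52 = -129370*1/52 = -64685/26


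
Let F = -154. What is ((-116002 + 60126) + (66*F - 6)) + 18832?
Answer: -47214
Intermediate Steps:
((-116002 + 60126) + (66*F - 6)) + 18832 = ((-116002 + 60126) + (66*(-154) - 6)) + 18832 = (-55876 + (-10164 - 6)) + 18832 = (-55876 - 10170) + 18832 = -66046 + 18832 = -47214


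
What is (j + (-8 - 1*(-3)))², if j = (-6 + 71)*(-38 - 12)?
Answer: 10595025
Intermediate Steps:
j = -3250 (j = 65*(-50) = -3250)
(j + (-8 - 1*(-3)))² = (-3250 + (-8 - 1*(-3)))² = (-3250 + (-8 + 3))² = (-3250 - 5)² = (-3255)² = 10595025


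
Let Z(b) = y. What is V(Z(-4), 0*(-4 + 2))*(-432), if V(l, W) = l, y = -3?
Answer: 1296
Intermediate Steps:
Z(b) = -3
V(Z(-4), 0*(-4 + 2))*(-432) = -3*(-432) = 1296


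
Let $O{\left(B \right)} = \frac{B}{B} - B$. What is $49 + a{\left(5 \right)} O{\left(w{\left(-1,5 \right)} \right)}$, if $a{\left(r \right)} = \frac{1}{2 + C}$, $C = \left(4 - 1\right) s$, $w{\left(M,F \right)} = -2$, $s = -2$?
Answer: $\frac{193}{4} \approx 48.25$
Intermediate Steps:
$C = -6$ ($C = \left(4 - 1\right) \left(-2\right) = 3 \left(-2\right) = -6$)
$O{\left(B \right)} = 1 - B$
$a{\left(r \right)} = - \frac{1}{4}$ ($a{\left(r \right)} = \frac{1}{2 - 6} = \frac{1}{-4} = - \frac{1}{4}$)
$49 + a{\left(5 \right)} O{\left(w{\left(-1,5 \right)} \right)} = 49 - \frac{1 - -2}{4} = 49 - \frac{1 + 2}{4} = 49 - \frac{3}{4} = \frac{193}{4}$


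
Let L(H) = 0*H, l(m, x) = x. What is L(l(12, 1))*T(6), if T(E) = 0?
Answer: 0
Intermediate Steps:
L(H) = 0
L(l(12, 1))*T(6) = 0*0 = 0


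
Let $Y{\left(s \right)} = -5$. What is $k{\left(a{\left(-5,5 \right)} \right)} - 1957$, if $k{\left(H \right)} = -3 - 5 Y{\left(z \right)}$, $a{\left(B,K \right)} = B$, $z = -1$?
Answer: $-1935$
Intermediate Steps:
$k{\left(H \right)} = 22$ ($k{\left(H \right)} = -3 - -25 = -3 + 25 = 22$)
$k{\left(a{\left(-5,5 \right)} \right)} - 1957 = 22 - 1957 = -1935$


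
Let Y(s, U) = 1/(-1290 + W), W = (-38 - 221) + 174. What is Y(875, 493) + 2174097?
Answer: 2989383374/1375 ≈ 2.1741e+6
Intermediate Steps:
W = -85 (W = -259 + 174 = -85)
Y(s, U) = -1/1375 (Y(s, U) = 1/(-1290 - 85) = 1/(-1375) = -1/1375)
Y(875, 493) + 2174097 = -1/1375 + 2174097 = 2989383374/1375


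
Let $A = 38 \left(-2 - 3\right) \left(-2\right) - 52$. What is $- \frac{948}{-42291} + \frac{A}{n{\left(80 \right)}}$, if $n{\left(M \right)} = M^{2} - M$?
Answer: $\frac{827617}{11136630} \approx 0.074315$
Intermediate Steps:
$A = 328$ ($A = 38 \left(\left(-5\right) \left(-2\right)\right) - 52 = 38 \cdot 10 - 52 = 380 - 52 = 328$)
$- \frac{948}{-42291} + \frac{A}{n{\left(80 \right)}} = - \frac{948}{-42291} + \frac{328}{80 \left(-1 + 80\right)} = \left(-948\right) \left(- \frac{1}{42291}\right) + \frac{328}{80 \cdot 79} = \frac{316}{14097} + \frac{328}{6320} = \frac{316}{14097} + 328 \cdot \frac{1}{6320} = \frac{316}{14097} + \frac{41}{790} = \frac{827617}{11136630}$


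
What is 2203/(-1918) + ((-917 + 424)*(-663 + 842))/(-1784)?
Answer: 82663797/1710856 ≈ 48.317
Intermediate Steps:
2203/(-1918) + ((-917 + 424)*(-663 + 842))/(-1784) = 2203*(-1/1918) - 493*179*(-1/1784) = -2203/1918 - 88247*(-1/1784) = -2203/1918 + 88247/1784 = 82663797/1710856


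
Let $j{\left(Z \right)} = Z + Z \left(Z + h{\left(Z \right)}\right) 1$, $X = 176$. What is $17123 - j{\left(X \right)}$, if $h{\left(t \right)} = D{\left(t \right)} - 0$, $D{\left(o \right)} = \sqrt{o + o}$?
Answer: $-14029 - 704 \sqrt{22} \approx -17331.0$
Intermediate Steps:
$D{\left(o \right)} = \sqrt{2} \sqrt{o}$ ($D{\left(o \right)} = \sqrt{2 o} = \sqrt{2} \sqrt{o}$)
$h{\left(t \right)} = \sqrt{2} \sqrt{t}$ ($h{\left(t \right)} = \sqrt{2} \sqrt{t} - 0 = \sqrt{2} \sqrt{t} + 0 = \sqrt{2} \sqrt{t}$)
$j{\left(Z \right)} = Z + Z \left(Z + \sqrt{2} \sqrt{Z}\right)$ ($j{\left(Z \right)} = Z + Z \left(Z + \sqrt{2} \sqrt{Z}\right) 1 = Z + Z \left(Z + \sqrt{2} \sqrt{Z}\right)$)
$17123 - j{\left(X \right)} = 17123 - 176 \left(1 + 176 + \sqrt{2} \sqrt{176}\right) = 17123 - 176 \left(1 + 176 + \sqrt{2} \cdot 4 \sqrt{11}\right) = 17123 - 176 \left(1 + 176 + 4 \sqrt{22}\right) = 17123 - 176 \left(177 + 4 \sqrt{22}\right) = 17123 - \left(31152 + 704 \sqrt{22}\right) = -14029 - 704 \sqrt{22}$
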